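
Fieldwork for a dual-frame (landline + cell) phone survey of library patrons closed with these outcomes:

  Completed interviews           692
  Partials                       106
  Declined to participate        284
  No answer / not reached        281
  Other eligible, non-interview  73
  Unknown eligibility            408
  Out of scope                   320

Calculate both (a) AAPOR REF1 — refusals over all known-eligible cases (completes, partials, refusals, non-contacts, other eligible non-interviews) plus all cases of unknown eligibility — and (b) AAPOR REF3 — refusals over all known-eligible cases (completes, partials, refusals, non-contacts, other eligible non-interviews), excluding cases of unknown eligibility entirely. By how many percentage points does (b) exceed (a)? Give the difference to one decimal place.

4.4

Numerator → 284
Base → 692 + 106 + 284 + 281 + 73 + 408 = 1844
REF1 = 284 / 1844 = 0.1540
Base → 692 + 106 + 284 + 281 + 73 = 1436
REF3 = 284 / 1436 = 0.1978
Difference = 19.78 − 15.40 = 4.38 percentage points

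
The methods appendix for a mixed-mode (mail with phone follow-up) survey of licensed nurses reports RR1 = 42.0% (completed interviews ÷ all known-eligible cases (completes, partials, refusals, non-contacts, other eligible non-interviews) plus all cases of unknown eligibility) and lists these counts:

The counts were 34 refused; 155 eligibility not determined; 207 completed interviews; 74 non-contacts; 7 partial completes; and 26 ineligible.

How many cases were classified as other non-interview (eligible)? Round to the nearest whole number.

RR1 = 207 / D = 0.420
D = 207 / 0.420 = 492.9
Remaining denominator categories sum to 477
other non-interview (eligible) = 492.9 − 477 ≈ 16

16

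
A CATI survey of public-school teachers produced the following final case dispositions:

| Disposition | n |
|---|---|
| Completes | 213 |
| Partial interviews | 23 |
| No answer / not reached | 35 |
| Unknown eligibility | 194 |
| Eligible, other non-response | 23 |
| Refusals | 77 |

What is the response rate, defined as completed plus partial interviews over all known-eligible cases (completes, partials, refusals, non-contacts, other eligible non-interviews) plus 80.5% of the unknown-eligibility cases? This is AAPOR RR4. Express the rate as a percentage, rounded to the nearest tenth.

Numerator = 213 + 23 = 236
Eligible (known) = 213 + 23 + 77 + 35 + 23 = 371
Eligible share of unknowns = 0.8050 × 194 = 156.17
Denominator = 371 + 156.17 = 527.17
RR4 = 236 / 527.17 = 0.4477

44.8%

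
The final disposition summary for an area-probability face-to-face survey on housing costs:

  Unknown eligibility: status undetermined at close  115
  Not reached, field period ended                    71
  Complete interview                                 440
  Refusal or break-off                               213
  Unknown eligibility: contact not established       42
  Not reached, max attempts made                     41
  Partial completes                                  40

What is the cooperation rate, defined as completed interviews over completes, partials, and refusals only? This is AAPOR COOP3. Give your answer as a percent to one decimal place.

63.5%

Never reached = 71 + 41 = 112
Unknown eligibility = 42 + 115 = 157
Top: 440
Denominator: 440 + 40 + 213 = 693
COOP3 = 440 / 693 = 0.6349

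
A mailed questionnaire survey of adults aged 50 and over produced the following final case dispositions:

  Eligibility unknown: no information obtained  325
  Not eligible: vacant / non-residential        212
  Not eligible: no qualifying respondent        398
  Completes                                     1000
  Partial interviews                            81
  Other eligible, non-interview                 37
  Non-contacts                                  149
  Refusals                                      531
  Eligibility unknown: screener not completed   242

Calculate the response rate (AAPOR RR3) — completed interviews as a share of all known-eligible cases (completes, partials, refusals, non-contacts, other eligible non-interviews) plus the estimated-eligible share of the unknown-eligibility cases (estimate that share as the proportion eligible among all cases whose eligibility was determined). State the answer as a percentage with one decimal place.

Unknown if eligible = 242 + 325 = 567
Out of scope = 398 + 212 = 610
Top → 1000
Known eligible → 1000 + 81 + 531 + 149 + 37 = 1798
e = 1798 / (1798 + 610) = 1798 / 2408 = 0.7467
Eligible share of unknowns → 0.7467 × 567 = 423.38
Denom → 1798 + 423.38 = 2221.38
RR3 = 1000 / 2221.38 = 0.4502

45.0%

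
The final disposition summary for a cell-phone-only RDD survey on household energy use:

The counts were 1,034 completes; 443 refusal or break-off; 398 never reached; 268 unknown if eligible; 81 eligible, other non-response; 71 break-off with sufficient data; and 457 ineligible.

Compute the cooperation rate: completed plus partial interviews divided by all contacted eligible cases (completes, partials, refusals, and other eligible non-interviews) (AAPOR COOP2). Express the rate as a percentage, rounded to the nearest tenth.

67.8%

Top = 1034 + 71 = 1105
Denominator = 1034 + 71 + 443 + 81 = 1629
COOP2 = 1105 / 1629 = 0.6783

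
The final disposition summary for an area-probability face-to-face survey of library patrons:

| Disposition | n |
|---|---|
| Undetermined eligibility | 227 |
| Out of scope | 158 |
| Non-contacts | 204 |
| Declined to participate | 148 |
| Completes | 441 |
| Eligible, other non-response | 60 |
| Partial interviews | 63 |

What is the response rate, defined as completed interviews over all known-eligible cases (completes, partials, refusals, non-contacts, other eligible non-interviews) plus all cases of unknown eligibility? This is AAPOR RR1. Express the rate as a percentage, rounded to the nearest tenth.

38.6%

Num → 441
Denom → 441 + 63 + 148 + 204 + 60 + 227 = 1143
RR1 = 441 / 1143 = 0.3858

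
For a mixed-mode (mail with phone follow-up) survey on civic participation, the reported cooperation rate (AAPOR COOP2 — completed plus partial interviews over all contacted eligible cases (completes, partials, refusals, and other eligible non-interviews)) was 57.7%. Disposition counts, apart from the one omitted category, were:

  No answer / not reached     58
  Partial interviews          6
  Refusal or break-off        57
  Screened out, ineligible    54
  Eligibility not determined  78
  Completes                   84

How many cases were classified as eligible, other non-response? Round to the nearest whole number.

Top = 84 + 6 = 90
COOP2 = 90 / D = 0.577
D = 90 / 0.577 = 156.0
Rest of base = 147
eligible, other non-response = 156.0 − 147 ≈ 9

9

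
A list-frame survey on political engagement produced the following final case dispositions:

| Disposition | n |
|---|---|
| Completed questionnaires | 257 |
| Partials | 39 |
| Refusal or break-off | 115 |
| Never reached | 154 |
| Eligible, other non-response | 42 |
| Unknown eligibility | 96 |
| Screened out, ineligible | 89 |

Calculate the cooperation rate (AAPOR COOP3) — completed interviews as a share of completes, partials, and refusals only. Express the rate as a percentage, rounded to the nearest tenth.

Numerator: 257
Denom: 257 + 39 + 115 = 411
COOP3 = 257 / 411 = 0.6253

62.5%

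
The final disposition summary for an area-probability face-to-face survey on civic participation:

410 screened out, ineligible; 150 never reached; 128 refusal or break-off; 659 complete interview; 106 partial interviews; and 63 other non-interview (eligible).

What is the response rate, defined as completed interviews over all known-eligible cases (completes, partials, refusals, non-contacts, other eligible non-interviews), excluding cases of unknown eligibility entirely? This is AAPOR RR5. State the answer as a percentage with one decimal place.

Num = 659
Base = 659 + 106 + 128 + 150 + 63 = 1106
RR5 = 659 / 1106 = 0.5958

59.6%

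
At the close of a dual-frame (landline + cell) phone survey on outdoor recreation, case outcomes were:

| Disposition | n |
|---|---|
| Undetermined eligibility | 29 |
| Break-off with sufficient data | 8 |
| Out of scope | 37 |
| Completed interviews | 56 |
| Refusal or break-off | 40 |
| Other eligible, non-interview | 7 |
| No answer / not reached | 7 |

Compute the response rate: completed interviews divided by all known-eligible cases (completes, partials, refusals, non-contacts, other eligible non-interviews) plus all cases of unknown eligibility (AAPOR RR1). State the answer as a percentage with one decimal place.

Numerator → 56
Base → 56 + 8 + 40 + 7 + 7 + 29 = 147
RR1 = 56 / 147 = 0.3810

38.1%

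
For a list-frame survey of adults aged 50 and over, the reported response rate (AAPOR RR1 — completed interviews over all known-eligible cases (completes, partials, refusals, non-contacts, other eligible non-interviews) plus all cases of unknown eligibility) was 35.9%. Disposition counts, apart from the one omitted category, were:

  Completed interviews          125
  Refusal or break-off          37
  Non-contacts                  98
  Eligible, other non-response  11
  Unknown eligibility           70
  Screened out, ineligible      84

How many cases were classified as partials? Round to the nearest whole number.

7

RR1 = 125 / D = 0.359
D = 125 / 0.359 = 348.2
Other denominator terms total 341
partials = 348.2 − 341 ≈ 7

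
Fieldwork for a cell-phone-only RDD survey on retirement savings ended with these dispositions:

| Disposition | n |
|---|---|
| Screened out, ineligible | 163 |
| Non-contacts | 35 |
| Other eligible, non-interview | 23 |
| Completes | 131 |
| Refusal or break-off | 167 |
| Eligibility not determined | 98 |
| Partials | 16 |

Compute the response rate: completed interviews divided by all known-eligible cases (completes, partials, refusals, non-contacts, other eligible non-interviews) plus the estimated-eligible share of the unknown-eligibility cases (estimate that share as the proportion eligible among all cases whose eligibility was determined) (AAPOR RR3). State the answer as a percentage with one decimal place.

29.8%

Top: 131
Eligible (known): 131 + 16 + 167 + 35 + 23 = 372
e = 372 / (372 + 163) = 372 / 535 = 0.6953
Eligible share of unknowns: 0.6953 × 98 = 68.14
Denominator: 372 + 68.14 = 440.14
RR3 = 131 / 440.14 = 0.2976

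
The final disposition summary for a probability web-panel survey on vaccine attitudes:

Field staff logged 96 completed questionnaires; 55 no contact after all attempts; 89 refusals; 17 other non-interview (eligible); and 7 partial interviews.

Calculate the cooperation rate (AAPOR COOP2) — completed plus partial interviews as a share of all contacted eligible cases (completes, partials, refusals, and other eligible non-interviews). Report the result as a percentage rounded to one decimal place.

Top → 96 + 7 = 103
Base → 96 + 7 + 89 + 17 = 209
COOP2 = 103 / 209 = 0.4928

49.3%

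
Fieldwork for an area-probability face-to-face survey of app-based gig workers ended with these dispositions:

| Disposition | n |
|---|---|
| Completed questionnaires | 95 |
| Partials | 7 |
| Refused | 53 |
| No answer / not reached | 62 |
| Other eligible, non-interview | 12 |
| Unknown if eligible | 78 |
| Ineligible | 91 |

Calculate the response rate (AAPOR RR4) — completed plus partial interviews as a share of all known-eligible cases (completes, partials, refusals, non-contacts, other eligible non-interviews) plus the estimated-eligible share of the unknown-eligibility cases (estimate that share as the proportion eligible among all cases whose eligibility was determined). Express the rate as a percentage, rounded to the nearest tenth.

Top: 95 + 7 = 102
Determined eligible: 95 + 7 + 53 + 62 + 12 = 229
e = 229 / (229 + 91) = 229 / 320 = 0.7156
e × U: 0.7156 × 78 = 55.82
Denom: 229 + 55.82 = 284.82
RR4 = 102 / 284.82 = 0.3581

35.8%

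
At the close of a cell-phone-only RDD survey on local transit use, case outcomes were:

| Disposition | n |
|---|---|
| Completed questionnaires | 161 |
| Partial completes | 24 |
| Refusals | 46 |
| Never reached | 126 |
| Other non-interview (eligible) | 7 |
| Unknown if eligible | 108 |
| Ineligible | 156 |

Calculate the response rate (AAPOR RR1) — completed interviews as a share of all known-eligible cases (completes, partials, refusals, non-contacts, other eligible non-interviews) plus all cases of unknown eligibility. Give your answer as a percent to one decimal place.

34.1%

Num → 161
Denominator → 161 + 24 + 46 + 126 + 7 + 108 = 472
RR1 = 161 / 472 = 0.3411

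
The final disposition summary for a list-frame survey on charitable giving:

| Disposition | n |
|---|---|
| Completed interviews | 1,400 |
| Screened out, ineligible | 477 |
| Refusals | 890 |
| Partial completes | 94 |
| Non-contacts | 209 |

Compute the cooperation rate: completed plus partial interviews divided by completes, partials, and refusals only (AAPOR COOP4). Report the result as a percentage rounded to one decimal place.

62.7%

Numerator = 1400 + 94 = 1494
Denominator = 1400 + 94 + 890 = 2384
COOP4 = 1494 / 2384 = 0.6267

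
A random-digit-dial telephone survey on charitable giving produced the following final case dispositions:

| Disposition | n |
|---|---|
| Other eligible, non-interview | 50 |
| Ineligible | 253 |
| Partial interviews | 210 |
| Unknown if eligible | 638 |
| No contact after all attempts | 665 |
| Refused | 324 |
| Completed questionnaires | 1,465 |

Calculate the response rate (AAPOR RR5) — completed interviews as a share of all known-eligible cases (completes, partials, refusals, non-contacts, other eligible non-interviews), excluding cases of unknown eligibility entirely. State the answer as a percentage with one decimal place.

Num: 1465
Denom: 1465 + 210 + 324 + 665 + 50 = 2714
RR5 = 1465 / 2714 = 0.5398

54.0%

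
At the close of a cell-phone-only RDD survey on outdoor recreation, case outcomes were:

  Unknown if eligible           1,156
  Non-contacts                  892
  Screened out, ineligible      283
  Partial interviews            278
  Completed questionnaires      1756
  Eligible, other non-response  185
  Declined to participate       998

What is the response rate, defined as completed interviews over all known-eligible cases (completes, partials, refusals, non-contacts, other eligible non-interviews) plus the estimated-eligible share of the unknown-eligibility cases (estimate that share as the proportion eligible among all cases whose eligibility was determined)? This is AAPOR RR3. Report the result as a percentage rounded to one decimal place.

Numerator = 1756
Determined eligible = 1756 + 278 + 998 + 892 + 185 = 4109
e = 4109 / (4109 + 283) = 4109 / 4392 = 0.9356
Eligible share of unknowns = 0.9356 × 1156 = 1081.55
Denom = 4109 + 1081.55 = 5190.55
RR3 = 1756 / 5190.55 = 0.3383

33.8%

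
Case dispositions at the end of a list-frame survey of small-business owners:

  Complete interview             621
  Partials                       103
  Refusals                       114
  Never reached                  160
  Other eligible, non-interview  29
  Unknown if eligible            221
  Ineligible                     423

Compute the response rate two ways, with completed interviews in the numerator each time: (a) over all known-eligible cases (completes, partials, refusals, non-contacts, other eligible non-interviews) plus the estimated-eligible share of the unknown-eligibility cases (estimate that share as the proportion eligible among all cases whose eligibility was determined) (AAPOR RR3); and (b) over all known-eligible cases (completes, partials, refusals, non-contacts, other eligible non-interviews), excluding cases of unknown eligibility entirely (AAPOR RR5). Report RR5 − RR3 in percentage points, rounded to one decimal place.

8.0

Top = 621
Eligible (known) = 621 + 103 + 114 + 160 + 29 = 1027
e = 1027 / (1027 + 423) = 1027 / 1450 = 0.7083
Estimated eligible among unknowns = 0.7083 × 221 = 156.53
Base = 1027 + 156.53 = 1183.53
RR3 = 621 / 1183.53 = 0.5247
Base = 621 + 103 + 114 + 160 + 29 = 1027
RR5 = 621 / 1027 = 0.6047
Difference = 60.47 − 52.47 = 8.00 percentage points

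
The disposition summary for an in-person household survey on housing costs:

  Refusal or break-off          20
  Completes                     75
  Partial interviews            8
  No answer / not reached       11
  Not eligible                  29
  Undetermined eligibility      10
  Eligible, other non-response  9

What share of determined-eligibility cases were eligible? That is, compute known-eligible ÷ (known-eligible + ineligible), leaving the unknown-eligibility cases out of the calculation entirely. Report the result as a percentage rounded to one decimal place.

Known eligible → 75 + 8 + 20 + 11 + 9 = 123
e = 123 / (123 + 29) = 123 / 152 = 0.8092

80.9%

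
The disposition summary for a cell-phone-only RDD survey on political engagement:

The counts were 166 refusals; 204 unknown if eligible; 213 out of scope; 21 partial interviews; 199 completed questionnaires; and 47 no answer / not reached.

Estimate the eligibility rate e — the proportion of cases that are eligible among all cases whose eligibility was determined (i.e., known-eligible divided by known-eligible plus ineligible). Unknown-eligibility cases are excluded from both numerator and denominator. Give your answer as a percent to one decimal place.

67.0%

Known eligible = 199 + 21 + 166 + 47 = 433
e = 433 / (433 + 213) = 433 / 646 = 0.6703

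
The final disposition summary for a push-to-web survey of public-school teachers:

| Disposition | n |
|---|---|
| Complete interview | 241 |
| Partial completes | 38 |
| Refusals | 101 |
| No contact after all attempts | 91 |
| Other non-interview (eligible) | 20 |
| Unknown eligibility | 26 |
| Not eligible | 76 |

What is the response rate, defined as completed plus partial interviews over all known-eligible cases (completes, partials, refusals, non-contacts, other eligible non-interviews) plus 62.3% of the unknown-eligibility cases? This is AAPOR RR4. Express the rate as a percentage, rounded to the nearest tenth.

55.0%

Top → 241 + 38 = 279
Eligible (known) → 241 + 38 + 101 + 91 + 20 = 491
Eligible share of unknowns → 0.6230 × 26 = 16.20
Base → 491 + 16.20 = 507.20
RR4 = 279 / 507.20 = 0.5501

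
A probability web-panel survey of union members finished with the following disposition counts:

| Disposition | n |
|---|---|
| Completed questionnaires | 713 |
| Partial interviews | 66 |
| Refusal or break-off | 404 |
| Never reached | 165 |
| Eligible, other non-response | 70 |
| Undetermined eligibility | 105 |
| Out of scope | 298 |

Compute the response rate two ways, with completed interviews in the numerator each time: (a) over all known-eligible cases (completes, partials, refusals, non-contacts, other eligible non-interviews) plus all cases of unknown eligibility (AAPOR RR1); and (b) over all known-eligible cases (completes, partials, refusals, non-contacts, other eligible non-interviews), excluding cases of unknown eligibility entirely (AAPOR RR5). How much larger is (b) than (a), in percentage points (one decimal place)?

3.5

Num → 713
Denominator → 713 + 66 + 404 + 165 + 70 + 105 = 1523
RR1 = 713 / 1523 = 0.4682
Denominator → 713 + 66 + 404 + 165 + 70 = 1418
RR5 = 713 / 1418 = 0.5028
Difference = 50.28 − 46.82 = 3.46 percentage points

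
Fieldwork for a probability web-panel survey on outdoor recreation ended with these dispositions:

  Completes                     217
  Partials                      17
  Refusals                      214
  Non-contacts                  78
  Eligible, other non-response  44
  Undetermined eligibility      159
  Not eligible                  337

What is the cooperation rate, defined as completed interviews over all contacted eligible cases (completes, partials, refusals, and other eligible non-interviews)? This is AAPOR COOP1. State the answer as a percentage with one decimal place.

44.1%

Numerator: 217
Denominator: 217 + 17 + 214 + 44 = 492
COOP1 = 217 / 492 = 0.4411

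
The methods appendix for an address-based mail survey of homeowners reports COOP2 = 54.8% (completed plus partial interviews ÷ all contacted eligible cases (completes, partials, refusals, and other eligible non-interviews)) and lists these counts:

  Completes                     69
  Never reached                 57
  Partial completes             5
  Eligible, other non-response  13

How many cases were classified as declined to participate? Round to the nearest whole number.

48

Top → 69 + 5 = 74
COOP2 = 74 / D = 0.548
D = 74 / 0.548 = 135.0
Remaining denominator categories sum to 87
declined to participate = 135.0 − 87 ≈ 48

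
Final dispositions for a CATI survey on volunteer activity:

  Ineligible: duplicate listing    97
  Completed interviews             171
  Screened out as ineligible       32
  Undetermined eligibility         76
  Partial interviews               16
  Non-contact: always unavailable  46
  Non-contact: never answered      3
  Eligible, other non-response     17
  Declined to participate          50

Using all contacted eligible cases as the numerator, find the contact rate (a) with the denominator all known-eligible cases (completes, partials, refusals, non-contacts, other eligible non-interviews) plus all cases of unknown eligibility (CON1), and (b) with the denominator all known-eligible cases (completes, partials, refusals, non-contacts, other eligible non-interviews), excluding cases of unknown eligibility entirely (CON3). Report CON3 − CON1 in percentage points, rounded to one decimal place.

16.8

Never reached = 3 + 46 = 49
Out of scope = 32 + 97 = 129
Top → 171 + 16 + 50 + 17 = 254
Denominator → 171 + 16 + 50 + 49 + 17 + 76 = 379
CON1 = 254 / 379 = 0.6702
Denominator → 171 + 16 + 50 + 49 + 17 = 303
CON3 = 254 / 303 = 0.8383
Difference = 83.83 − 67.02 = 16.81 percentage points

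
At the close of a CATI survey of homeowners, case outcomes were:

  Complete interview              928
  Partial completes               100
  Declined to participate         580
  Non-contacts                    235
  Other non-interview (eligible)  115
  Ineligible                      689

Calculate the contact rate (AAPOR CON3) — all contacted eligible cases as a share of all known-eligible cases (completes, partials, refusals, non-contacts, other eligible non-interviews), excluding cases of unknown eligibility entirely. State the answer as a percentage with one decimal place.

88.0%

Numerator = 928 + 100 + 580 + 115 = 1723
Denom = 928 + 100 + 580 + 235 + 115 = 1958
CON3 = 1723 / 1958 = 0.8800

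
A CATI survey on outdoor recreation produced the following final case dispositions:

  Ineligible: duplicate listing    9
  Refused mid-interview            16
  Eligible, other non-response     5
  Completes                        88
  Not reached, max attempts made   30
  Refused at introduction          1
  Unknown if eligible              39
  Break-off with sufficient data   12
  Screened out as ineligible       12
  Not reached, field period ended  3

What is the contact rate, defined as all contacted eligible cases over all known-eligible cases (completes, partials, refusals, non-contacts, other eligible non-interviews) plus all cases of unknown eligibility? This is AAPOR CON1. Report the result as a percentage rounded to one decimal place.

62.9%

Refusal or break-off = 1 + 16 = 17
Never reached = 3 + 30 = 33
Out of scope = 12 + 9 = 21
Numerator: 88 + 12 + 17 + 5 = 122
Base: 88 + 12 + 17 + 33 + 5 + 39 = 194
CON1 = 122 / 194 = 0.6289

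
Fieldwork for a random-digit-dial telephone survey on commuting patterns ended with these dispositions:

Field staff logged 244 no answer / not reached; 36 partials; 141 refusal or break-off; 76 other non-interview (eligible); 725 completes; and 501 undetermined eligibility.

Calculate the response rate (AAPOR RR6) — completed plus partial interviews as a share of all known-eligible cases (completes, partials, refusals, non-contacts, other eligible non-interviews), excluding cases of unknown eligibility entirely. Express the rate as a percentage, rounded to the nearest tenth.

Num = 725 + 36 = 761
Denominator = 725 + 36 + 141 + 244 + 76 = 1222
RR6 = 761 / 1222 = 0.6227

62.3%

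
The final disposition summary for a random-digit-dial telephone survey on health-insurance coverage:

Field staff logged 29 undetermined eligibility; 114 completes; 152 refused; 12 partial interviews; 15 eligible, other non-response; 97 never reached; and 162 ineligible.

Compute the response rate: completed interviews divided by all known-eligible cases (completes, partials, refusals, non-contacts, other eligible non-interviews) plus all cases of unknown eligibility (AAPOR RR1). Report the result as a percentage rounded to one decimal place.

27.2%

Numerator = 114
Denominator = 114 + 12 + 152 + 97 + 15 + 29 = 419
RR1 = 114 / 419 = 0.2721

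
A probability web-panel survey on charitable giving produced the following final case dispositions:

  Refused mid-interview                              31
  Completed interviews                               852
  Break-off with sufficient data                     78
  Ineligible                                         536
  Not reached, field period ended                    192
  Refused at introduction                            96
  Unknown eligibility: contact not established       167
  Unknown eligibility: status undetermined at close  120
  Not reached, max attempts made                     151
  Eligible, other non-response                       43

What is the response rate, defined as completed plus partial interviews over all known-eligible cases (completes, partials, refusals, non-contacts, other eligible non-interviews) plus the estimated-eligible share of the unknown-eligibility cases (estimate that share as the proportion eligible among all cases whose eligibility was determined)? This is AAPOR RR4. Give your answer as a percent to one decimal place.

56.3%

Refused = 96 + 31 = 127
Non-contacts = 192 + 151 = 343
Unknown eligibility = 167 + 120 = 287
Top: 852 + 78 = 930
Eligible (known): 852 + 78 + 127 + 343 + 43 = 1443
e = 1443 / (1443 + 536) = 1443 / 1979 = 0.7292
Estimated eligible among unknowns: 0.7292 × 287 = 209.28
Denom: 1443 + 209.28 = 1652.28
RR4 = 930 / 1652.28 = 0.5629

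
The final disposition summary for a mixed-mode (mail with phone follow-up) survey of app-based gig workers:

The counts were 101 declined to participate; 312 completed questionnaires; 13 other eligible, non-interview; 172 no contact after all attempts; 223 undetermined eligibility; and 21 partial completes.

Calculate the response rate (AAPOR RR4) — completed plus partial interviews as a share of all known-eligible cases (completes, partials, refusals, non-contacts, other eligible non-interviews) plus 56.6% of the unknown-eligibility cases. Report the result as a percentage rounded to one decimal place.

44.7%

Top = 312 + 21 = 333
Eligible (known) = 312 + 21 + 101 + 172 + 13 = 619
Eligible share of unknowns = 0.5660 × 223 = 126.22
Denom = 619 + 126.22 = 745.22
RR4 = 333 / 745.22 = 0.4468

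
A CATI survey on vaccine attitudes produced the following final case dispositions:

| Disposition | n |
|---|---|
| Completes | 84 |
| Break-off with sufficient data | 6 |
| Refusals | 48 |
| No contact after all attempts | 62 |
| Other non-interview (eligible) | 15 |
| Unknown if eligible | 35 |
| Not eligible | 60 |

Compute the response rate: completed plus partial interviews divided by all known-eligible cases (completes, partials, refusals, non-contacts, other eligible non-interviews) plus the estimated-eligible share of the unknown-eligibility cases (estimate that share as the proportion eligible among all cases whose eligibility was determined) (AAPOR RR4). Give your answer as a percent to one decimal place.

Top: 84 + 6 = 90
Known eligible: 84 + 6 + 48 + 62 + 15 = 215
e = 215 / (215 + 60) = 215 / 275 = 0.7818
Estimated eligible among unknowns: 0.7818 × 35 = 27.36
Base: 215 + 27.36 = 242.36
RR4 = 90 / 242.36 = 0.3713

37.1%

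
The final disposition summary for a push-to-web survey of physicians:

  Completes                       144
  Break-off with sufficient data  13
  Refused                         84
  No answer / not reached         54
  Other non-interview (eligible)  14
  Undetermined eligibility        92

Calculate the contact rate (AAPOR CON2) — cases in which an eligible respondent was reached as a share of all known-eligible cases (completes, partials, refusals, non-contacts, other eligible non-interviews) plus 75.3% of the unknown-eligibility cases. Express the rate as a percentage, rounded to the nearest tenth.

Top: 144 + 13 + 84 + 14 = 255
Eligible (known): 144 + 13 + 84 + 54 + 14 = 309
e × U: 0.7530 × 92 = 69.28
Denom: 309 + 69.28 = 378.28
CON2 = 255 / 378.28 = 0.6741

67.4%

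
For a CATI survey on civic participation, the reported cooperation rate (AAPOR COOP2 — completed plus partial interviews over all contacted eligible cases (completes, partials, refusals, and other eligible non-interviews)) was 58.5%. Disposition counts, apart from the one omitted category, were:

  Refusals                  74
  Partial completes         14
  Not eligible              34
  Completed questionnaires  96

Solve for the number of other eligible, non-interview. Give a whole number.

Num → 96 + 14 = 110
COOP2 = 110 / D = 0.585
D = 110 / 0.585 = 188.0
Remaining denominator categories sum to 184
other eligible, non-interview = 188.0 − 184 ≈ 4

4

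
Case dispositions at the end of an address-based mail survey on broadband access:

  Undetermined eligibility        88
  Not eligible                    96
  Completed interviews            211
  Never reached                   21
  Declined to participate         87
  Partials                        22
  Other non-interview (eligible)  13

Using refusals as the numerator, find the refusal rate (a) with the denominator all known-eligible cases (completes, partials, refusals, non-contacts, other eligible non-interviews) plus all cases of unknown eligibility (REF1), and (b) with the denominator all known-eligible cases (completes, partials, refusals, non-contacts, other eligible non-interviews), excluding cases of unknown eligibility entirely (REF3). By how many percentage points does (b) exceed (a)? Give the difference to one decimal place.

Numerator = 87
Denominator = 211 + 22 + 87 + 21 + 13 + 88 = 442
REF1 = 87 / 442 = 0.1968
Denominator = 211 + 22 + 87 + 21 + 13 = 354
REF3 = 87 / 354 = 0.2458
Difference = 24.58 − 19.68 = 4.90 percentage points

4.9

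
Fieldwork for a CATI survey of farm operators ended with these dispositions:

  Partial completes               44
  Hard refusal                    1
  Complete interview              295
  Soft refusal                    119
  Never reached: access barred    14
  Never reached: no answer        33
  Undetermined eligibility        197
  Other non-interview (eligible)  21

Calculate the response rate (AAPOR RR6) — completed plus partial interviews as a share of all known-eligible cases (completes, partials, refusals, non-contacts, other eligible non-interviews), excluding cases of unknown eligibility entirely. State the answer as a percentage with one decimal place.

64.3%

Refusal or break-off = 1 + 119 = 120
No answer / not reached = 33 + 14 = 47
Top: 295 + 44 = 339
Denominator: 295 + 44 + 120 + 47 + 21 = 527
RR6 = 339 / 527 = 0.6433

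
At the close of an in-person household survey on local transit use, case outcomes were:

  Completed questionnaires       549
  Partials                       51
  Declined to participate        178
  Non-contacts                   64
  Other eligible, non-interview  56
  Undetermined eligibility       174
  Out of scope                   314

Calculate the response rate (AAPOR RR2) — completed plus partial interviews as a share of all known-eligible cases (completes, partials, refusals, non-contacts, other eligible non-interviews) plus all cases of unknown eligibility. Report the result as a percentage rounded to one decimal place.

56.0%

Num = 549 + 51 = 600
Base = 549 + 51 + 178 + 64 + 56 + 174 = 1072
RR2 = 600 / 1072 = 0.5597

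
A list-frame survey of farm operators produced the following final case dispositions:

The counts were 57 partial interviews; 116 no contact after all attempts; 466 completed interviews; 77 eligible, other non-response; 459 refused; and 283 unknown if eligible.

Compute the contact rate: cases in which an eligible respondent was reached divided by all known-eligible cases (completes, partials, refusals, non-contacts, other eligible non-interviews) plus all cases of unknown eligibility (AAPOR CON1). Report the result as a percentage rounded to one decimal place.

Num: 466 + 57 + 459 + 77 = 1059
Denominator: 466 + 57 + 459 + 116 + 77 + 283 = 1458
CON1 = 1059 / 1458 = 0.7263

72.6%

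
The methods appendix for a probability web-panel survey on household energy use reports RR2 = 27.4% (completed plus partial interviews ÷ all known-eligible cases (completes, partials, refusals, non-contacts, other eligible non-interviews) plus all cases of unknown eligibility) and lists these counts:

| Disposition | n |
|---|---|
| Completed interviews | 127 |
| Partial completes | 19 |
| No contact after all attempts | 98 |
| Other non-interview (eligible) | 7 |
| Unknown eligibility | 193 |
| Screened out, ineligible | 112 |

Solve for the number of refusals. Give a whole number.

Num → 127 + 19 = 146
RR2 = 146 / D = 0.274
D = 146 / 0.274 = 532.8
Other denominator terms total 444
refusals = 532.8 − 444 ≈ 89

89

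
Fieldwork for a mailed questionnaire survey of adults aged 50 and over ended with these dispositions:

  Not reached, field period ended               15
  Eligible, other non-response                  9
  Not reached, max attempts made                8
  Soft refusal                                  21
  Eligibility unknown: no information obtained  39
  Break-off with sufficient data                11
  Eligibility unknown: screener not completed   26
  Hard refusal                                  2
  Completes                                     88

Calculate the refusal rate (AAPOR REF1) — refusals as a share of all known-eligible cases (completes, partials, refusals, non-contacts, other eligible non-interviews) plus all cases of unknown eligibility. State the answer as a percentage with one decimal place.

Declined to participate = 2 + 21 = 23
No answer / not reached = 15 + 8 = 23
Undetermined eligibility = 26 + 39 = 65
Top → 23
Denominator → 88 + 11 + 23 + 23 + 9 + 65 = 219
REF1 = 23 / 219 = 0.1050

10.5%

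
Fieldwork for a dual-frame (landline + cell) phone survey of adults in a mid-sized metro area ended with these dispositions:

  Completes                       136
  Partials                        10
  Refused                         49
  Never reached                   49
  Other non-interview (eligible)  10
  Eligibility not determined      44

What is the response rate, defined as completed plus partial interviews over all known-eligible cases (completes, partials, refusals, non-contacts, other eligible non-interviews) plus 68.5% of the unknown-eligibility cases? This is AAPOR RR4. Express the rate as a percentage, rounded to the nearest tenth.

Numerator: 136 + 10 = 146
Eligible (known): 136 + 10 + 49 + 49 + 10 = 254
Eligible share of unknowns: 0.6850 × 44 = 30.14
Denominator: 254 + 30.14 = 284.14
RR4 = 146 / 284.14 = 0.5138

51.4%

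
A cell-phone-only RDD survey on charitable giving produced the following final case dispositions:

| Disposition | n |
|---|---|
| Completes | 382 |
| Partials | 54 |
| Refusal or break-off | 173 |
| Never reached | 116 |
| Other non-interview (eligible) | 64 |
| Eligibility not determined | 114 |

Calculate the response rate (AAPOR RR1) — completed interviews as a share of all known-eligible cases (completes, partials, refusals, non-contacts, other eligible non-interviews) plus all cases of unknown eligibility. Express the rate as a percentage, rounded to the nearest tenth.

Numerator = 382
Denom = 382 + 54 + 173 + 116 + 64 + 114 = 903
RR1 = 382 / 903 = 0.4230

42.3%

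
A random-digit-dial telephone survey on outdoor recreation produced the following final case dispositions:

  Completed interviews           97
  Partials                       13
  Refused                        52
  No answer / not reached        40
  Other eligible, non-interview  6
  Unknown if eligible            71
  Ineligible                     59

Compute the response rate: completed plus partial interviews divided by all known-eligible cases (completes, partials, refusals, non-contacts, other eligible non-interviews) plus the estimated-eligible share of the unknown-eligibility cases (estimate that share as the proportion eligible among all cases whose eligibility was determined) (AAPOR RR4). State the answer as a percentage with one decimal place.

Numerator = 97 + 13 = 110
Determined eligible = 97 + 13 + 52 + 40 + 6 = 208
e = 208 / (208 + 59) = 208 / 267 = 0.7790
e × U = 0.7790 × 71 = 55.31
Base = 208 + 55.31 = 263.31
RR4 = 110 / 263.31 = 0.4178

41.8%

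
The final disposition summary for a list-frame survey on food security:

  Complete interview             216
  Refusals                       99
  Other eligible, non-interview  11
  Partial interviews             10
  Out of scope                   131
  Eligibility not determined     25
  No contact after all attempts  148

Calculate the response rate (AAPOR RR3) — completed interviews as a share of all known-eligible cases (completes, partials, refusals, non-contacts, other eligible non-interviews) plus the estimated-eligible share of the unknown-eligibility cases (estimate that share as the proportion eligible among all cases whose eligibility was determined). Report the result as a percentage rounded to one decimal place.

42.9%

Top → 216
Eligible (known) → 216 + 10 + 99 + 148 + 11 = 484
e = 484 / (484 + 131) = 484 / 615 = 0.7870
Eligible share of unknowns → 0.7870 × 25 = 19.68
Denom → 484 + 19.68 = 503.68
RR3 = 216 / 503.68 = 0.4288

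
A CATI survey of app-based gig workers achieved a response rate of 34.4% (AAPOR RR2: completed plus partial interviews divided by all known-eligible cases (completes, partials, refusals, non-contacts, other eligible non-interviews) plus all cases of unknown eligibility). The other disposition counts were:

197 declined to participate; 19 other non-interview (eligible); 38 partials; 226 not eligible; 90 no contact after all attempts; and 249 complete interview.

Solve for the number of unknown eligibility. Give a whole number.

241

Top: 249 + 38 = 287
RR2 = 287 / D = 0.344
D = 287 / 0.344 = 834.3
Rest of base = 593
unknown eligibility = 834.3 − 593 ≈ 241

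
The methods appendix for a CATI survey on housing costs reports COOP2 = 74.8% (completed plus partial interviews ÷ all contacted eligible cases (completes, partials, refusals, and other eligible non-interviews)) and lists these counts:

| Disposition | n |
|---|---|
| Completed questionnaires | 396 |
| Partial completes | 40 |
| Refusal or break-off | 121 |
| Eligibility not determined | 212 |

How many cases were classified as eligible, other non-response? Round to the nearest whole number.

26

Numerator: 396 + 40 = 436
COOP2 = 436 / D = 0.748
D = 436 / 0.748 = 582.9
Rest of base = 557
eligible, other non-response = 582.9 − 557 ≈ 26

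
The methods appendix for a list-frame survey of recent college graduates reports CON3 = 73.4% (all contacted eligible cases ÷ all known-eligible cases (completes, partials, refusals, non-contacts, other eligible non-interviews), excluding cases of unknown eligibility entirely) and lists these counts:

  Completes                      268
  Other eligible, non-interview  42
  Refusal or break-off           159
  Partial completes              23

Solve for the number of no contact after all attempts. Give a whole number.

Numerator: 268 + 23 + 159 + 42 = 492
CON3 = 492 / D = 0.734
D = 492 / 0.734 = 670.3
Remaining denominator categories sum to 492
no contact after all attempts = 670.3 − 492 ≈ 178

178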